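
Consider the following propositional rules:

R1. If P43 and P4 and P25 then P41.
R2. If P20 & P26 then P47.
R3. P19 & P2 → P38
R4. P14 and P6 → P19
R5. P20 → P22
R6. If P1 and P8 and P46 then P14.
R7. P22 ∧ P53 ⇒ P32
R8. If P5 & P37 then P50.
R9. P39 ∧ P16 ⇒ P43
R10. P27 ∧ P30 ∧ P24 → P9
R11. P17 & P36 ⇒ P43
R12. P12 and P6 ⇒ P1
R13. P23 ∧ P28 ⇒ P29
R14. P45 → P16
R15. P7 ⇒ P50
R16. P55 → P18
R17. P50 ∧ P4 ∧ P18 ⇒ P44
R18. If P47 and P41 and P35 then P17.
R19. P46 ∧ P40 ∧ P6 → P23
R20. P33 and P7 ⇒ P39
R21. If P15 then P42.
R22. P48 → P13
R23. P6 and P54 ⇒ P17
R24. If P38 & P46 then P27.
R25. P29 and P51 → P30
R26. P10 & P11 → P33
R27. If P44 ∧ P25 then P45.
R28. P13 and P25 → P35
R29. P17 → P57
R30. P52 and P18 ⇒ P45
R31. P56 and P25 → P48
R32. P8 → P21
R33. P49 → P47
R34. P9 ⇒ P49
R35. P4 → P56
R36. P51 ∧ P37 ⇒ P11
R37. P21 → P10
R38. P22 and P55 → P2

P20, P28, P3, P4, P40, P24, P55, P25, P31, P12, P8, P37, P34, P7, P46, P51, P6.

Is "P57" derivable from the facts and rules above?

Yes

P22  (by R5: P20)
P1  (by R12: P12, P6)
P50  (by R15: P7)
P18  (by R16: P55)
P44  (by R17: P50, P4, P18)
P23  (by R19: P46, P40, P6)
P45  (by R27: P44, P25)
P21  (by R32: P8)
P56  (by R35: P4)
P11  (by R36: P51, P37)
P10  (by R37: P21)
P2  (by R38: P22, P55)
P14  (by R6: P1, P8, P46)
P29  (by R13: P23, P28)
P16  (by R14: P45)
P30  (by R25: P29, P51)
P33  (by R26: P10, P11)
P48  (by R31: P56, P25)
P19  (by R4: P14, P6)
P39  (by R20: P33, P7)
P13  (by R22: P48)
P35  (by R28: P13, P25)
P38  (by R3: P19, P2)
P43  (by R9: P39, P16)
P27  (by R24: P38, P46)
P41  (by R1: P43, P4, P25)
P9  (by R10: P27, P30, P24)
P49  (by R34: P9)
P47  (by R33: P49)
P17  (by R18: P47, P41, P35)
P57  (by R29: P17)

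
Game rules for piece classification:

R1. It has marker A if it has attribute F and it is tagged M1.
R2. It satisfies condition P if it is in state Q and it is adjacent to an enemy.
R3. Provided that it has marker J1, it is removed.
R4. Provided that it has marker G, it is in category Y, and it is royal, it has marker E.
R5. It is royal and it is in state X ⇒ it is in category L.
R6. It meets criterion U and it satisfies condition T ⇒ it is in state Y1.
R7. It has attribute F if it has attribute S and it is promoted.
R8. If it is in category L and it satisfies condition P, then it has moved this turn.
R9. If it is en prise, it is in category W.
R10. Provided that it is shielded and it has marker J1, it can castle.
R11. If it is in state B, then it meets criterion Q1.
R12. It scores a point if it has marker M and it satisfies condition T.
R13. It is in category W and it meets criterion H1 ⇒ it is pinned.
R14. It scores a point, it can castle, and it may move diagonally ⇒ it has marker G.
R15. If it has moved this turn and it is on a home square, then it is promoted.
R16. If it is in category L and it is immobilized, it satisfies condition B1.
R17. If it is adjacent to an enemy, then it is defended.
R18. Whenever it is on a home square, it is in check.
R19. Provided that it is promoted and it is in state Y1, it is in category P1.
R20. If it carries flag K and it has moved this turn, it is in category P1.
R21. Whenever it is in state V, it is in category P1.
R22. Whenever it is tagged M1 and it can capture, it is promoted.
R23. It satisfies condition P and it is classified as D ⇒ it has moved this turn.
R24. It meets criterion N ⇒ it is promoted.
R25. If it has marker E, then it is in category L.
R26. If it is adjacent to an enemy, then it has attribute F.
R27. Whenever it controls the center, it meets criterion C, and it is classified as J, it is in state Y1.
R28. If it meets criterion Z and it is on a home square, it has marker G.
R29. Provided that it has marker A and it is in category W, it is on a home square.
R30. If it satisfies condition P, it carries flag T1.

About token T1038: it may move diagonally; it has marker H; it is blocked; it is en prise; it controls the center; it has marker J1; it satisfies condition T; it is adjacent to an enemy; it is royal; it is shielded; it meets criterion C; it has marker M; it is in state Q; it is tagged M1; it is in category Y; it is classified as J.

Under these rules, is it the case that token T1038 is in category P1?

By R2 (it is in state Q, it is adjacent to an enemy): it satisfies condition P.
By R9 (it is en prise): it is in category W.
By R10 (it is shielded, it has marker J1): it can castle.
By R12 (it has marker M, it satisfies condition T): it scores a point.
By R14 (it scores a point, it can castle, it may move diagonally): it has marker G.
By R26 (it is adjacent to an enemy): it has attribute F.
By R27 (it controls the center, it meets criterion C, it is classified as J): it is in state Y1.
By R1 (it has attribute F, it is tagged M1): it has marker A.
By R4 (it has marker G, it is in category Y, it is royal): it has marker E.
By R25 (it has marker E): it is in category L.
By R29 (it has marker A, it is in category W): it is on a home square.
By R8 (it is in category L, it satisfies condition P): it has moved this turn.
By R15 (it has moved this turn, it is on a home square): it is promoted.
By R19 (it is promoted, it is in state Y1): it is in category P1.

Yes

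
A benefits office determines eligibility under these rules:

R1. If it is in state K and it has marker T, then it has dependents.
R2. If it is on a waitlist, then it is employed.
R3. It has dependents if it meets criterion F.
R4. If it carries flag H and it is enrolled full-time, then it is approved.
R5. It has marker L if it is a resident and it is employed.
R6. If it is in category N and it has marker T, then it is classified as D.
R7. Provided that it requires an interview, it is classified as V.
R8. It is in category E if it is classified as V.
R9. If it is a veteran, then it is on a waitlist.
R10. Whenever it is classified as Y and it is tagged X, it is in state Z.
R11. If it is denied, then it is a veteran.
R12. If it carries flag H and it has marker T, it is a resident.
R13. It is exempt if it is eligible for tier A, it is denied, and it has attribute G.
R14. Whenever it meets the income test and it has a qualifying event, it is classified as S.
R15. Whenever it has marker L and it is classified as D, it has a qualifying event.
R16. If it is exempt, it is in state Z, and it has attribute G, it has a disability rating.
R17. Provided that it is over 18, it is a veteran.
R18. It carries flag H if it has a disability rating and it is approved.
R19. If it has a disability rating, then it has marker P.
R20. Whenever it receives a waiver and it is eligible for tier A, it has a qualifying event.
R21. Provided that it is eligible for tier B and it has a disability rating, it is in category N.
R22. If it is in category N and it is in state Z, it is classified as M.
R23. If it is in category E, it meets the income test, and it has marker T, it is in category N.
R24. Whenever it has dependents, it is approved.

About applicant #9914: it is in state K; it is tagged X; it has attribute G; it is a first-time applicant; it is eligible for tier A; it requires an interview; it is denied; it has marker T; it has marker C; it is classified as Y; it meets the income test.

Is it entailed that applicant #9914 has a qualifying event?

Yes

By R1 (it is in state K, it has marker T): it has dependents.
By R7 (it requires an interview): it is classified as V.
By R8 (it is classified as V): it is in category E.
By R10 (it is classified as Y, it is tagged X): it is in state Z.
By R11 (it is denied): it is a veteran.
By R13 (it is eligible for tier A, it is denied, it has attribute G): it is exempt.
By R16 (it is exempt, it is in state Z, it has attribute G): it has a disability rating.
By R23 (it is in category E, it meets the income test, it has marker T): it is in category N.
By R24 (it has dependents): it is approved.
By R6 (it is in category N, it has marker T): it is classified as D.
By R9 (it is a veteran): it is on a waitlist.
By R18 (it has a disability rating, it is approved): it carries flag H.
By R2 (it is on a waitlist): it is employed.
By R12 (it carries flag H, it has marker T): it is a resident.
By R5 (it is a resident, it is employed): it has marker L.
By R15 (it has marker L, it is classified as D): it has a qualifying event.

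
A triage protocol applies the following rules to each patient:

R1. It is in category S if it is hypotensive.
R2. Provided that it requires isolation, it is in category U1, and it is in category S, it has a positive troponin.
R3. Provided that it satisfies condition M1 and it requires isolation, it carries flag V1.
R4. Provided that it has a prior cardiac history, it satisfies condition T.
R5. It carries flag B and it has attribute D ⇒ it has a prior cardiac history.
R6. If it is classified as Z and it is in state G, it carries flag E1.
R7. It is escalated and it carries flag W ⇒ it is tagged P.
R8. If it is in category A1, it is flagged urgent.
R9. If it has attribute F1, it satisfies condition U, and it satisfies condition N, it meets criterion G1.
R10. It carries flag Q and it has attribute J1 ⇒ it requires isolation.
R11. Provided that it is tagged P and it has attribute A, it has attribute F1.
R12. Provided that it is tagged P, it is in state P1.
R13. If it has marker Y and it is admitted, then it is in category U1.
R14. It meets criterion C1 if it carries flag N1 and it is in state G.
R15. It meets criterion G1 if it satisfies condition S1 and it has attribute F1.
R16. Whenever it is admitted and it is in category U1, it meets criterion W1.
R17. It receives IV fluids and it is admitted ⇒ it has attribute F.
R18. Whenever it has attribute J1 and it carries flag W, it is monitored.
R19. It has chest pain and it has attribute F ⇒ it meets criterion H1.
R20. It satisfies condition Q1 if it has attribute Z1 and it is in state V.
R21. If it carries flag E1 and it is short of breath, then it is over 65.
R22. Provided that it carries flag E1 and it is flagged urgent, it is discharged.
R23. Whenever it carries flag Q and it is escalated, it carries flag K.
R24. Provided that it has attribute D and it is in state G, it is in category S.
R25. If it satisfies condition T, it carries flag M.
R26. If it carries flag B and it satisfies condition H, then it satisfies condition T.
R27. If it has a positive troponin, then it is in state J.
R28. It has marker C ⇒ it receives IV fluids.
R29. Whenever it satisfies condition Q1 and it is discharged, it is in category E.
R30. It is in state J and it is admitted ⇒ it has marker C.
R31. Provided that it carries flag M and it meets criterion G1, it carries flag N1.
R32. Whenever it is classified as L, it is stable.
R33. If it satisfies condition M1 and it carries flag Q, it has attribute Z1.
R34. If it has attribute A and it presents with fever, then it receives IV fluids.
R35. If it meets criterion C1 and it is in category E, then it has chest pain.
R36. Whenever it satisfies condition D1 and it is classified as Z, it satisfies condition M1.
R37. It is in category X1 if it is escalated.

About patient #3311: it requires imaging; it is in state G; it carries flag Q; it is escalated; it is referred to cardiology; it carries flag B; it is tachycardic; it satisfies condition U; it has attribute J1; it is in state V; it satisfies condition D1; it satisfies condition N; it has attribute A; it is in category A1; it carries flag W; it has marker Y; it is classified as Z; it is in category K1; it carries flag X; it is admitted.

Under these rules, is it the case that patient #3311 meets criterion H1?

Forward chaining from the given facts derives: carries flag E1, is tagged P, is flagged urgent, requires isolation, has attribute F1, is in state P1, is in category U1, meets criterion W1, is monitored, is discharged, carries flag K, satisfies condition M1, is in category X1, carries flag V1, meets criterion G1, has attribute Z1, satisfies condition Q1, is in category E.
The only rule concluding "it meets criterion H1" is R19, which needs "it has chest pain"; that is never established.

No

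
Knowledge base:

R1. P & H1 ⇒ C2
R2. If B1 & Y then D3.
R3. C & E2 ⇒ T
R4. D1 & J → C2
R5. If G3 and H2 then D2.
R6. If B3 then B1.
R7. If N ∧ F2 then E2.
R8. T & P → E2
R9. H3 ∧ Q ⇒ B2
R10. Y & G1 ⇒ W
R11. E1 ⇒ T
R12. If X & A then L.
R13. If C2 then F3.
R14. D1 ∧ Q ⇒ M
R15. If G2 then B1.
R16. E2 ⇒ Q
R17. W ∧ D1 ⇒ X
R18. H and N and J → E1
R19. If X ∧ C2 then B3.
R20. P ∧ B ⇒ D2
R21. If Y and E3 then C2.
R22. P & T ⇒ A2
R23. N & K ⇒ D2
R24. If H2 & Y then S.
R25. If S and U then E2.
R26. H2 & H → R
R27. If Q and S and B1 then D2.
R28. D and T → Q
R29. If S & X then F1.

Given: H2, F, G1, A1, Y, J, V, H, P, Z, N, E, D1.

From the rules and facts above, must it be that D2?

C2  (by R4: D1, J)
W  (by R10: Y, G1)
X  (by R17: W, D1)
E1  (by R18: H, N, J)
B3  (by R19: X, C2)
S  (by R24: H2, Y)
B1  (by R6: B3)
T  (by R11: E1)
E2  (by R8: T, P)
Q  (by R16: E2)
D2  (by R27: Q, S, B1)

Yes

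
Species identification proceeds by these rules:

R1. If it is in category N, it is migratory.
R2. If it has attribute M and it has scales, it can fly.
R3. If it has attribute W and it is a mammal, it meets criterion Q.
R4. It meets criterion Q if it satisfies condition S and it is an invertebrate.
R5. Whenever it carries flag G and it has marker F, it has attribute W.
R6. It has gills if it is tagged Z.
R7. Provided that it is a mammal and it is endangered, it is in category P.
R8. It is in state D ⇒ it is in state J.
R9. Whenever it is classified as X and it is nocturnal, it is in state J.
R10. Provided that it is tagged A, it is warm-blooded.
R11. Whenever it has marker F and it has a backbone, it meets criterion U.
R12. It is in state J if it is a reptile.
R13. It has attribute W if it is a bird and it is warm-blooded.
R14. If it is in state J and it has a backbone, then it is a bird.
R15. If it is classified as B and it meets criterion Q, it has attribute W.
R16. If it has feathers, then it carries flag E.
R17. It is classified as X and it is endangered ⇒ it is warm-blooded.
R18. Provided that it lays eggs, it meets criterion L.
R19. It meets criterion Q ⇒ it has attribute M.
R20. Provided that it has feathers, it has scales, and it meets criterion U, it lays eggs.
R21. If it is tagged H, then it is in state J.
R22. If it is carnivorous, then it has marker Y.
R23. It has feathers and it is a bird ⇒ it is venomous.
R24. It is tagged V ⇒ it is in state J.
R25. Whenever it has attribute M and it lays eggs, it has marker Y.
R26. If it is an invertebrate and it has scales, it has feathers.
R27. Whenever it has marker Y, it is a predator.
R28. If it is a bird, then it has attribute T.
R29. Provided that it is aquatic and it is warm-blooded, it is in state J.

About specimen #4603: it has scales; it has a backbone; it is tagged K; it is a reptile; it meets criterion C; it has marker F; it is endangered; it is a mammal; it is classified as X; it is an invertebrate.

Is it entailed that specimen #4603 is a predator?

Yes

By R11 (it has marker F, it has a backbone): it meets criterion U.
By R12 (it is a reptile): it is in state J.
By R14 (it is in state J, it has a backbone): it is a bird.
By R17 (it is classified as X, it is endangered): it is warm-blooded.
By R26 (it is an invertebrate, it has scales): it has feathers.
By R13 (it is a bird, it is warm-blooded): it has attribute W.
By R20 (it has feathers, it has scales, it meets criterion U): it lays eggs.
By R3 (it has attribute W, it is a mammal): it meets criterion Q.
By R19 (it meets criterion Q): it has attribute M.
By R25 (it has attribute M, it lays eggs): it has marker Y.
By R27 (it has marker Y): it is a predator.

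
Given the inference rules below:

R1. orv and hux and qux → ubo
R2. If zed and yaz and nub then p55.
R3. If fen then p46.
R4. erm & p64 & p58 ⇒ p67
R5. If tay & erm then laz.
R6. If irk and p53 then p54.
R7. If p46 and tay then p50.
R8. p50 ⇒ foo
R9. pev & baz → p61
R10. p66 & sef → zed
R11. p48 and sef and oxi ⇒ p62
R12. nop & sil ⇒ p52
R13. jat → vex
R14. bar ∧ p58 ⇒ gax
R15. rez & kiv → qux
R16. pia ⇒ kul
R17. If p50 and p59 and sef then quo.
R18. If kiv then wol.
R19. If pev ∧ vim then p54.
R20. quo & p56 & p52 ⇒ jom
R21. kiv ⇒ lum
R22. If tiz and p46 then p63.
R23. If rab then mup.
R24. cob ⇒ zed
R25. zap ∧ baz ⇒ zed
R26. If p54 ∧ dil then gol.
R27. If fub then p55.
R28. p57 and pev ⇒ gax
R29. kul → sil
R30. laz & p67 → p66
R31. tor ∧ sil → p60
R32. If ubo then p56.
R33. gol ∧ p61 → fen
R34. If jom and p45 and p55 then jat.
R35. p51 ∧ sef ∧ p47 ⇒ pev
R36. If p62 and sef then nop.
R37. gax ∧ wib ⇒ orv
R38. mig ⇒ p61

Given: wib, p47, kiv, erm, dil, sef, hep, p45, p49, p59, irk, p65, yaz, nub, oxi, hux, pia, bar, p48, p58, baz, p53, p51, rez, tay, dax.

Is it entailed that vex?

No

Forward chaining from the given facts derives: laz, p54, p62, gax, qux, kul, wol, lum, gol, sil, pev, nop, orv, ubo, p61, p52, p56, fen, p46, p50, foo, quo, jom.
The only rule concluding vex is R13, which needs jat; that is never established.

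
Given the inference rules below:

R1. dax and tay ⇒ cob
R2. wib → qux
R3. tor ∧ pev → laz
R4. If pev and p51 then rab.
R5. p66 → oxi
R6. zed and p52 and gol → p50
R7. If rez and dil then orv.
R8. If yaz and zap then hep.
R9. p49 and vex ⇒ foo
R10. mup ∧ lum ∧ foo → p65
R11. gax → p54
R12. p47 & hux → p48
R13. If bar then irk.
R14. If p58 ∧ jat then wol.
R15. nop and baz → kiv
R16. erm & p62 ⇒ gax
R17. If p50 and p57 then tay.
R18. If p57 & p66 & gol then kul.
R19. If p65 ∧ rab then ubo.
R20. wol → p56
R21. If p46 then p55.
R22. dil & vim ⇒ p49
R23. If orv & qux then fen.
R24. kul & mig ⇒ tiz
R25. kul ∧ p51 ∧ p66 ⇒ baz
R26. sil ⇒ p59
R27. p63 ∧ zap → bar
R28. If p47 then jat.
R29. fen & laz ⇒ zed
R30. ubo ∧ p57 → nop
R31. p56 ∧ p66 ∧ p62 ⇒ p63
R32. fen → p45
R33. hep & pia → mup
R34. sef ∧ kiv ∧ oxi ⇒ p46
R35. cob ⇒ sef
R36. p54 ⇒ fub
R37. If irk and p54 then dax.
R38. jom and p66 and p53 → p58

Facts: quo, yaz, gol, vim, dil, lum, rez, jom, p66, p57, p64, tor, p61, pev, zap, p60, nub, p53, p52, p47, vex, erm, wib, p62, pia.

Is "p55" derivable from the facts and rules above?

Forward chaining from the given facts derives: qux, laz, oxi, orv, hep, gax, kul, p49, fen, jat, zed, p45, mup, p58, p50, foo, p65, p54, wol, tay, p56, p63, fub, bar, irk, dax, cob, sef.
The only rule concluding p55 is R21, which needs p46; that is never established.

No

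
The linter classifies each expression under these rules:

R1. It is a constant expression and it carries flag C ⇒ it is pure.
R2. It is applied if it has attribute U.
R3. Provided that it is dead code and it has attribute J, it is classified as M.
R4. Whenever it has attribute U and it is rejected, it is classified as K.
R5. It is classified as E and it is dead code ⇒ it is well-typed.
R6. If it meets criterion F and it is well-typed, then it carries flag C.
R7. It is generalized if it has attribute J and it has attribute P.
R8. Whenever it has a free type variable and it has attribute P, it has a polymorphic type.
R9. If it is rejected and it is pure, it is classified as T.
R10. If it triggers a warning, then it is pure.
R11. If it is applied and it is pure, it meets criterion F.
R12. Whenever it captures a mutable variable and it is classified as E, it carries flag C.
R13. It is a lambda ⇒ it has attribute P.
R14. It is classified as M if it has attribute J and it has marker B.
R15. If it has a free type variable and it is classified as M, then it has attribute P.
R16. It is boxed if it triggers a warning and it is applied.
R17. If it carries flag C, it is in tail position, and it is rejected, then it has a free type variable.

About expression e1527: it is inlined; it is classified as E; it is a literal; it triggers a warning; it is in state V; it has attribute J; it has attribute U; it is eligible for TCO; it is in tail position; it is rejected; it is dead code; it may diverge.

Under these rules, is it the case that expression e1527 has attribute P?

By R2 (it has attribute U): it is applied.
By R3 (it is dead code, it has attribute J): it is classified as M.
By R5 (it is classified as E, it is dead code): it is well-typed.
By R10 (it triggers a warning): it is pure.
By R11 (it is applied, it is pure): it meets criterion F.
By R6 (it meets criterion F, it is well-typed): it carries flag C.
By R17 (it carries flag C, it is in tail position, it is rejected): it has a free type variable.
By R15 (it has a free type variable, it is classified as M): it has attribute P.

Yes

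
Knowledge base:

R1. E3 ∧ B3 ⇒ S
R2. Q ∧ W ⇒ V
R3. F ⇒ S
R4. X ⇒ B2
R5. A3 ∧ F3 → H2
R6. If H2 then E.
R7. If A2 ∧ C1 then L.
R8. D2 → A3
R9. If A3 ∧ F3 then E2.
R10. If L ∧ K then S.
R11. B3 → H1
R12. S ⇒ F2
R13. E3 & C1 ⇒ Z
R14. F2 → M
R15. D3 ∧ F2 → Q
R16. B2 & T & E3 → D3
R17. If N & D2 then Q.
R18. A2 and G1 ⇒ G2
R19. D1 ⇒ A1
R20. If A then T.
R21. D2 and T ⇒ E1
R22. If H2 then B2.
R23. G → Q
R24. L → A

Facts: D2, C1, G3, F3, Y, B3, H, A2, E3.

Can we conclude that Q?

S  (by R1: E3, B3)
L  (by R7: A2, C1)
A3  (by R8: D2)
F2  (by R12: S)
A  (by R24: L)
H2  (by R5: A3, F3)
T  (by R20: A)
B2  (by R22: H2)
D3  (by R16: B2, T, E3)
Q  (by R15: D3, F2)

Yes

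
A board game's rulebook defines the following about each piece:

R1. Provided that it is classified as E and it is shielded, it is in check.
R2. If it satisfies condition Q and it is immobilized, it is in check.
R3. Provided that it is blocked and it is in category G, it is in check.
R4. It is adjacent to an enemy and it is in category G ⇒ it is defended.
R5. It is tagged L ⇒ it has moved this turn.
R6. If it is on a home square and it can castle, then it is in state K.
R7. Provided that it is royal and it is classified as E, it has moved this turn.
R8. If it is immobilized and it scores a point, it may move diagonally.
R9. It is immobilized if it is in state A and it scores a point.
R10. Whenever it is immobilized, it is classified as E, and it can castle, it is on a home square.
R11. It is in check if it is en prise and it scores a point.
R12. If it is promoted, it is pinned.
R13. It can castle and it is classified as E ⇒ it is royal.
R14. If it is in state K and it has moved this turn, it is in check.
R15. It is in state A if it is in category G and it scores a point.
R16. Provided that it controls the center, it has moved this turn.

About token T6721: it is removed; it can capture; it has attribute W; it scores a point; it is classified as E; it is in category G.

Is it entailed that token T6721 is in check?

No

Forward chaining from the given facts derives: is in state A, is immobilized, may move diagonally.
Rules concluding "it is in check": R1 needs "it is shielded"; R2 needs "it satisfies condition Q"; R3 needs "it is blocked"; R11 needs "it is en prise"; R14 needs "it is in state K" — none of these are established.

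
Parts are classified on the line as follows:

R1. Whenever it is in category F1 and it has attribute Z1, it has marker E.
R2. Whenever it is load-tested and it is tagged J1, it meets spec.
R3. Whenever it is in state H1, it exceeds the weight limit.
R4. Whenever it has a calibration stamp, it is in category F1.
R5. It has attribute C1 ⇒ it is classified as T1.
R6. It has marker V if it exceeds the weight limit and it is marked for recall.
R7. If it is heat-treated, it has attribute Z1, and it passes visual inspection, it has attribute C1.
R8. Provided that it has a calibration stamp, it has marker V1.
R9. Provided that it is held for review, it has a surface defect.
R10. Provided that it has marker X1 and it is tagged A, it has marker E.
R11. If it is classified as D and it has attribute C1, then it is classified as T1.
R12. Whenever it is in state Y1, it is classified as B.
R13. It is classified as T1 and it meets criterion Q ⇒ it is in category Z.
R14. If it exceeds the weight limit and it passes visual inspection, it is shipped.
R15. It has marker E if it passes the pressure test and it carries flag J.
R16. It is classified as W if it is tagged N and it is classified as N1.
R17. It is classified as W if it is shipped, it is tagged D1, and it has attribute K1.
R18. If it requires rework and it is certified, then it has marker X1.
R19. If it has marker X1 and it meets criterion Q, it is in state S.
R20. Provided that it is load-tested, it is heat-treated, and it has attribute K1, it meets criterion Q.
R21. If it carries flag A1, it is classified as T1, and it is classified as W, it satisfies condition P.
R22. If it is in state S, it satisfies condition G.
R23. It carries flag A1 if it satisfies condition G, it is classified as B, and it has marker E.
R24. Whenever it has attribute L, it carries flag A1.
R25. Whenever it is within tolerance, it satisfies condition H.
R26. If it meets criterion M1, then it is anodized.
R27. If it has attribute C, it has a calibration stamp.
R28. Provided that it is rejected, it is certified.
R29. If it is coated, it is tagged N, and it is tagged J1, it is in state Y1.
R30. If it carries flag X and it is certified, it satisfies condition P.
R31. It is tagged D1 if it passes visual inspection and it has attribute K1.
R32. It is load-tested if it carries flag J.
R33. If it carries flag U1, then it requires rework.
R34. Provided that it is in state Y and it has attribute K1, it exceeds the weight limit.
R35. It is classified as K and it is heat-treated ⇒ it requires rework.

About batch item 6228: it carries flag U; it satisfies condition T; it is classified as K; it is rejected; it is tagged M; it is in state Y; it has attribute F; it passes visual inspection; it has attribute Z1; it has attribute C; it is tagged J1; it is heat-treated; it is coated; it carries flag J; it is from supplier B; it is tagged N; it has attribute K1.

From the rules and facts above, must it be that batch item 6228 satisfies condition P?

By R7 (it is heat-treated, it has attribute Z1, it passes visual inspection): it has attribute C1.
By R27 (it has attribute C): it has a calibration stamp.
By R28 (it is rejected): it is certified.
By R29 (it is coated, it is tagged N, it is tagged J1): it is in state Y1.
By R31 (it passes visual inspection, it has attribute K1): it is tagged D1.
By R32 (it carries flag J): it is load-tested.
By R34 (it is in state Y, it has attribute K1): it exceeds the weight limit.
By R35 (it is classified as K, it is heat-treated): it requires rework.
By R4 (it has a calibration stamp): it is in category F1.
By R5 (it has attribute C1): it is classified as T1.
By R12 (it is in state Y1): it is classified as B.
By R14 (it exceeds the weight limit, it passes visual inspection): it is shipped.
By R17 (it is shipped, it is tagged D1, it has attribute K1): it is classified as W.
By R18 (it requires rework, it is certified): it has marker X1.
By R20 (it is load-tested, it is heat-treated, it has attribute K1): it meets criterion Q.
By R1 (it is in category F1, it has attribute Z1): it has marker E.
By R19 (it has marker X1, it meets criterion Q): it is in state S.
By R22 (it is in state S): it satisfies condition G.
By R23 (it satisfies condition G, it is classified as B, it has marker E): it carries flag A1.
By R21 (it carries flag A1, it is classified as T1, it is classified as W): it satisfies condition P.

Yes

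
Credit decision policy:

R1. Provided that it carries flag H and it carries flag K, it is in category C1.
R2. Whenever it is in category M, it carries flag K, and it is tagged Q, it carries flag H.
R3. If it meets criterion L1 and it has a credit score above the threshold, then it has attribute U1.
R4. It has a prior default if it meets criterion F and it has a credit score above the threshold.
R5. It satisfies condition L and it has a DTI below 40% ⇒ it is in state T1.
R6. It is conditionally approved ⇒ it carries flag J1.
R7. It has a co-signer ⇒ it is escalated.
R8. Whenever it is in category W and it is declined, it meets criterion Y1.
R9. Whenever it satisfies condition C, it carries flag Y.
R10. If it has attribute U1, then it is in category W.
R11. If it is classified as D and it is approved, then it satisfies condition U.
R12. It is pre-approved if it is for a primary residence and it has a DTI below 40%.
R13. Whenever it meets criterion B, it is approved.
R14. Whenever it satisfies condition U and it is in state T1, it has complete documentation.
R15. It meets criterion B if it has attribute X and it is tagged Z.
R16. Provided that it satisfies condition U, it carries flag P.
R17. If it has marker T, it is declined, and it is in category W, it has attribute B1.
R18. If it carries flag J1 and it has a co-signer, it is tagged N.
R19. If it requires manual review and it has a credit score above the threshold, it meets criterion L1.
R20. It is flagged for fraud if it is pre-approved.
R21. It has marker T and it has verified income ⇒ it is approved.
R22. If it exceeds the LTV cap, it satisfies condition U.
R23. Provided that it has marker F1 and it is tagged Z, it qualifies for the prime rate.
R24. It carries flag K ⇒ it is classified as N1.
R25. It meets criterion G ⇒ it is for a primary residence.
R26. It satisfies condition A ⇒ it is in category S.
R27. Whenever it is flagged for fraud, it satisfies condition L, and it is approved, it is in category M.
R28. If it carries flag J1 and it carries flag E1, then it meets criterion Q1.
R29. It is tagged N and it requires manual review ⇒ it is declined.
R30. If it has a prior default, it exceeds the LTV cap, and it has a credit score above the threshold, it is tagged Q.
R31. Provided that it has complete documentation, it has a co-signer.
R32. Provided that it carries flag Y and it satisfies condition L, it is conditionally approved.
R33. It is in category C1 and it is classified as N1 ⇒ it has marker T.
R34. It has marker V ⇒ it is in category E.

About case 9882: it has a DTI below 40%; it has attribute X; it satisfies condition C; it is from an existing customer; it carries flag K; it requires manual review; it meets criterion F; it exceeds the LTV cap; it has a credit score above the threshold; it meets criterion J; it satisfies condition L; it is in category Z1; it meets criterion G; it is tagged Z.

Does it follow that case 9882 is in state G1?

Forward chaining from the given facts derives: has a prior default, is in state T1, carries flag Y, meets criterion B, meets criterion L1, satisfies condition U, is classified as N1, is for a primary residence, is tagged Q, is conditionally approved, has attribute U1, carries flag J1, is in category W, is pre-approved, is approved, has complete documentation, carries flag P, is flagged for fraud, is in category M, has a co-signer, carries flag H, is escalated, is tagged N, is declined, is in category C1, meets criterion Y1, has marker T, has attribute B1.
No rule has "it is in state G1" as its conclusion, and it is not among the given facts.

No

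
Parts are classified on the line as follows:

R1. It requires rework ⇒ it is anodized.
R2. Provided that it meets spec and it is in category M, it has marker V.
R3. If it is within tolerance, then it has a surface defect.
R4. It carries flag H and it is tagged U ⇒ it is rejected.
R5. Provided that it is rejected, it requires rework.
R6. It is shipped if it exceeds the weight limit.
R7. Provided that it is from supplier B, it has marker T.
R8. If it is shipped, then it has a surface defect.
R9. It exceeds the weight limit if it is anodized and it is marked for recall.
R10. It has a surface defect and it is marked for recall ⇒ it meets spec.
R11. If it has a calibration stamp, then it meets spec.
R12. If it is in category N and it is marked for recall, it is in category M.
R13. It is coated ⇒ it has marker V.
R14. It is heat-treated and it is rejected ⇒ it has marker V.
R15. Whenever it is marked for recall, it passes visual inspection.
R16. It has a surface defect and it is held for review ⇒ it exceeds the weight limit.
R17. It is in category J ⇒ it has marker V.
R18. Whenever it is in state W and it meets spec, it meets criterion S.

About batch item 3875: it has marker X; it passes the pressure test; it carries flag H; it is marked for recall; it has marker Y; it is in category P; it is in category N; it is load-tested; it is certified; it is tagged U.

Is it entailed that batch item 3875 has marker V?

By R4 (it carries flag H, it is tagged U): it is rejected.
By R5 (it is rejected): it requires rework.
By R12 (it is in category N, it is marked for recall): it is in category M.
By R1 (it requires rework): it is anodized.
By R9 (it is anodized, it is marked for recall): it exceeds the weight limit.
By R6 (it exceeds the weight limit): it is shipped.
By R8 (it is shipped): it has a surface defect.
By R10 (it has a surface defect, it is marked for recall): it meets spec.
By R2 (it meets spec, it is in category M): it has marker V.

Yes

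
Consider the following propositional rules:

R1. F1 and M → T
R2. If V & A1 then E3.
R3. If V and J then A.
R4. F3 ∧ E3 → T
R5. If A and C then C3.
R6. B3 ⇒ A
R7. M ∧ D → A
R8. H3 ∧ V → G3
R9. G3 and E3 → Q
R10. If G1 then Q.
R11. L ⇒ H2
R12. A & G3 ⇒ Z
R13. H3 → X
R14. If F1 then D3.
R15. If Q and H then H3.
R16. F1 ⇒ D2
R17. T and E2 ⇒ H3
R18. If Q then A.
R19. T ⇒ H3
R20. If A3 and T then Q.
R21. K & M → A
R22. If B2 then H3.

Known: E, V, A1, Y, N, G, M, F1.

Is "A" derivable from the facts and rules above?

Yes

T  (by R1: F1, M)
E3  (by R2: V, A1)
H3  (by R19: T)
G3  (by R8: H3, V)
Q  (by R9: G3, E3)
A  (by R18: Q)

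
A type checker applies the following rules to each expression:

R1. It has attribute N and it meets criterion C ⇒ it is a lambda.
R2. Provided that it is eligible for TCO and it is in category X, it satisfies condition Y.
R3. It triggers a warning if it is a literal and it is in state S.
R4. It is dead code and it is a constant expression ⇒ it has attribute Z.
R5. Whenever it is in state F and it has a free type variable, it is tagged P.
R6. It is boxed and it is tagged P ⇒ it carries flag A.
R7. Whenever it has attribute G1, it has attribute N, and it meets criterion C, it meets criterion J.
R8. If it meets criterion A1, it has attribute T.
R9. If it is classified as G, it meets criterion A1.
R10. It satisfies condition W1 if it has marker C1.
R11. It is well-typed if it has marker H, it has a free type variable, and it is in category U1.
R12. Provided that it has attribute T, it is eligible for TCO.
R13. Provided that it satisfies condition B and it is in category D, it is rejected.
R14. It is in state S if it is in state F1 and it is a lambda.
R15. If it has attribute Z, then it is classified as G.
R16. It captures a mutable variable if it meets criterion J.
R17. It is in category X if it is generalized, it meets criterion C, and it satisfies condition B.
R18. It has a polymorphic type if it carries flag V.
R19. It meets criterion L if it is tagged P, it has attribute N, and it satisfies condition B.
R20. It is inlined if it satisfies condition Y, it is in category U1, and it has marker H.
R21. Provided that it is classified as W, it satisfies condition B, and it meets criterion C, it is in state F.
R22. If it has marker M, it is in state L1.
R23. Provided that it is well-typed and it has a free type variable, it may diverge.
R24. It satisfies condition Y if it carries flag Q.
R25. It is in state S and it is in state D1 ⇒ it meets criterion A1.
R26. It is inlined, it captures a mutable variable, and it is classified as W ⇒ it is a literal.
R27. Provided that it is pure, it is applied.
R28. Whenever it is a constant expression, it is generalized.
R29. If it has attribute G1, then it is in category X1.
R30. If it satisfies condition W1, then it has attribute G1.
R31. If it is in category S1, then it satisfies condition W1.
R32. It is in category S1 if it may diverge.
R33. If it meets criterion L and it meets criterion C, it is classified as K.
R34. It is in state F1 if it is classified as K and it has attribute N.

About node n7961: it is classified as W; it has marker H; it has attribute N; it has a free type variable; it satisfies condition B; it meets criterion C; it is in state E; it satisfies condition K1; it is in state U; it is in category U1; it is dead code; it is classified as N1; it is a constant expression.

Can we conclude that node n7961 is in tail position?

Forward chaining from the given facts derives: is a lambda, has attribute Z, is well-typed, is classified as G, is in state F, may diverge, is generalized, is in category S1, is tagged P, meets criterion A1, is in category X, meets criterion L, satisfies condition W1, is classified as K, is in state F1, has attribute T, is eligible for TCO, is in state S, has attribute G1, satisfies condition Y, meets criterion J, captures a mutable variable, is inlined, is a literal, is in category X1, triggers a warning.
No rule has "it is in tail position" as its conclusion, and it is not among the given facts.

No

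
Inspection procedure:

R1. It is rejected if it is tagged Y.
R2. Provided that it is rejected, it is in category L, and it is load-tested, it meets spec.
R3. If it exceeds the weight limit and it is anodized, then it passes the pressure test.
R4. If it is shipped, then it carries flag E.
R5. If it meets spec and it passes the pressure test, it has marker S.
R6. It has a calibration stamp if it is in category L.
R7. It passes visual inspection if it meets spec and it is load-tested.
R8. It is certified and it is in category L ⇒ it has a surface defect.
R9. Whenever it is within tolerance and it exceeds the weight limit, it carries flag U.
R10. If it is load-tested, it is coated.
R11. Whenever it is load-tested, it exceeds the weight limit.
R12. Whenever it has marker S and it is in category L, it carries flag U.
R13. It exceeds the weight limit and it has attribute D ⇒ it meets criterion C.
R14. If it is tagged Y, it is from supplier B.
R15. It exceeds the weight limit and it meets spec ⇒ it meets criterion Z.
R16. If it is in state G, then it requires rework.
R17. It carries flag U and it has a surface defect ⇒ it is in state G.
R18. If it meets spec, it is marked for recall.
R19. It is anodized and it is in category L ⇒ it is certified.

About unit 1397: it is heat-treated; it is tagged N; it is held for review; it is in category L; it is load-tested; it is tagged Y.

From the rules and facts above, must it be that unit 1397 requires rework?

Forward chaining from the given facts derives: is rejected, meets spec, has a calibration stamp, passes visual inspection, is coated, exceeds the weight limit, is from supplier B, meets criterion Z, is marked for recall.
The only rule concluding "it requires rework" is R16, which needs "it is in state G"; that is never established.

No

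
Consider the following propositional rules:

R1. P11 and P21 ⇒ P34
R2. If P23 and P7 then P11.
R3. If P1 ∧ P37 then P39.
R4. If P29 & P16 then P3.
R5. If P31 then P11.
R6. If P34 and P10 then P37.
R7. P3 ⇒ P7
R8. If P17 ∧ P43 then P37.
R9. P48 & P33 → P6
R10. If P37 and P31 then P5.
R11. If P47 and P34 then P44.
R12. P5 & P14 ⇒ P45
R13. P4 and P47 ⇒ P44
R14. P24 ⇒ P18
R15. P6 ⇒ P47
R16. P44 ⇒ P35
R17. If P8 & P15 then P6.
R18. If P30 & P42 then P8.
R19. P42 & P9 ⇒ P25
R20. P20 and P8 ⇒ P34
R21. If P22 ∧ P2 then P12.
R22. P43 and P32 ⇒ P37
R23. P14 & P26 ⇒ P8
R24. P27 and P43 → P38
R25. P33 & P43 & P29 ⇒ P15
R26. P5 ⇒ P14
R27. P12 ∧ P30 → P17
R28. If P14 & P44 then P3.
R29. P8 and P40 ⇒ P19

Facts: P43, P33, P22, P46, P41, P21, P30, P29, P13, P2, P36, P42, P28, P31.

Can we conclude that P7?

Yes

P11  (by R5: P31)
P8  (by R18: P30, P42)
P12  (by R21: P22, P2)
P15  (by R25: P33, P43, P29)
P17  (by R27: P12, P30)
P34  (by R1: P11, P21)
P37  (by R8: P17, P43)
P5  (by R10: P37, P31)
P6  (by R17: P8, P15)
P14  (by R26: P5)
P47  (by R15: P6)
P44  (by R11: P47, P34)
P3  (by R28: P14, P44)
P7  (by R7: P3)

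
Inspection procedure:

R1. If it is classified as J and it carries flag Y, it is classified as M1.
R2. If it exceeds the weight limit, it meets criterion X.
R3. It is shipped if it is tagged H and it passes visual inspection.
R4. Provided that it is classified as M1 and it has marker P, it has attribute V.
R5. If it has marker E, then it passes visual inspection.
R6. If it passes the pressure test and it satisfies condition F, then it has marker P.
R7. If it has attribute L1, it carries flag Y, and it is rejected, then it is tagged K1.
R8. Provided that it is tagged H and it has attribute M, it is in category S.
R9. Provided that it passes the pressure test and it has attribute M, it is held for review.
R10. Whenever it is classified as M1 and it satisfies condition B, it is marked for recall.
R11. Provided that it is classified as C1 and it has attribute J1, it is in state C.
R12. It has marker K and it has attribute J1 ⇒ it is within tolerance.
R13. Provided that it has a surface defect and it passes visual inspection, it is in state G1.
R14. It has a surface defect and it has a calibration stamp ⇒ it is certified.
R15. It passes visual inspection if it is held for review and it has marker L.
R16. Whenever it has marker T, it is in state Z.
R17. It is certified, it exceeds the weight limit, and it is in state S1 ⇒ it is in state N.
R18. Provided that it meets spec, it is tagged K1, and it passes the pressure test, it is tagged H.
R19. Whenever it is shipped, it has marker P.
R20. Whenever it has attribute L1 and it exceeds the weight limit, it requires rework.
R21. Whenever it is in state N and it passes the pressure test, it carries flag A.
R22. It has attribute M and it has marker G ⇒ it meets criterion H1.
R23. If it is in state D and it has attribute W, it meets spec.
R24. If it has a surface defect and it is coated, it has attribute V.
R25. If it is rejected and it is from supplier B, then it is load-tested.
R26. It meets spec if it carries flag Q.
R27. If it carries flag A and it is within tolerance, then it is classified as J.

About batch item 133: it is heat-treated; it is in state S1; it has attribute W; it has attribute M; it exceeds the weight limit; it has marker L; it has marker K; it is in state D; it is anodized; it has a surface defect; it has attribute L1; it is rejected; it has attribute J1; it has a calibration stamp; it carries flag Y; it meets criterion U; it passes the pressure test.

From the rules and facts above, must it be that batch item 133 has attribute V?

Yes

By R7 (it has attribute L1, it carries flag Y, it is rejected): it is tagged K1.
By R9 (it passes the pressure test, it has attribute M): it is held for review.
By R12 (it has marker K, it has attribute J1): it is within tolerance.
By R14 (it has a surface defect, it has a calibration stamp): it is certified.
By R15 (it is held for review, it has marker L): it passes visual inspection.
By R17 (it is certified, it exceeds the weight limit, it is in state S1): it is in state N.
By R21 (it is in state N, it passes the pressure test): it carries flag A.
By R23 (it is in state D, it has attribute W): it meets spec.
By R27 (it carries flag A, it is within tolerance): it is classified as J.
By R1 (it is classified as J, it carries flag Y): it is classified as M1.
By R18 (it meets spec, it is tagged K1, it passes the pressure test): it is tagged H.
By R3 (it is tagged H, it passes visual inspection): it is shipped.
By R19 (it is shipped): it has marker P.
By R4 (it is classified as M1, it has marker P): it has attribute V.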